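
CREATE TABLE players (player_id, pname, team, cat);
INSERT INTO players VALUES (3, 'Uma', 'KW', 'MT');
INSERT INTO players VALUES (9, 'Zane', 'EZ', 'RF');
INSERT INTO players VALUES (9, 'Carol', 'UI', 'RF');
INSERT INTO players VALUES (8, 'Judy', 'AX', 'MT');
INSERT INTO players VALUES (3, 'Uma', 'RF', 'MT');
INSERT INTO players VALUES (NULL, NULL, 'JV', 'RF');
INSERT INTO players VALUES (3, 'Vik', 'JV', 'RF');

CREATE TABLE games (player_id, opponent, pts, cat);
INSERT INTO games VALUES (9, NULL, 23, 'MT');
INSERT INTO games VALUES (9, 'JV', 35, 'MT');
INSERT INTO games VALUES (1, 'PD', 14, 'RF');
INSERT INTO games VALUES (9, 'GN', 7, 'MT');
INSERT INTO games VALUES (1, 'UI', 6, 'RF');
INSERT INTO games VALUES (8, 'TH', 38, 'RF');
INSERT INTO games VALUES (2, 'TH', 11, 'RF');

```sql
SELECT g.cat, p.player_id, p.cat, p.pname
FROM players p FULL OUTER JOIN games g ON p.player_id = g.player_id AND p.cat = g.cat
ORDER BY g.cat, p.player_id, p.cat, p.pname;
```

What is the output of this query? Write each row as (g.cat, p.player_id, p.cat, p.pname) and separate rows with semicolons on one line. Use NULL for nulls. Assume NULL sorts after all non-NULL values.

FULL OUTER JOIN keeps every row from both sides; unmatched rows get NULL for the other side's columns.
Matching on p.player_id = g.player_id AND p.cat = g.cat. A NULL in a compared column never satisfies the condition.
Matched pairs: 0; unmatched p rows kept: 7; unmatched g rows kept: 7.

(MT, NULL, NULL, NULL); (MT, NULL, NULL, NULL); (MT, NULL, NULL, NULL); (RF, NULL, NULL, NULL); (RF, NULL, NULL, NULL); (RF, NULL, NULL, NULL); (RF, NULL, NULL, NULL); (NULL, 3, MT, Uma); (NULL, 3, MT, Uma); (NULL, 3, RF, Vik); (NULL, 8, MT, Judy); (NULL, 9, RF, Carol); (NULL, 9, RF, Zane); (NULL, NULL, RF, NULL)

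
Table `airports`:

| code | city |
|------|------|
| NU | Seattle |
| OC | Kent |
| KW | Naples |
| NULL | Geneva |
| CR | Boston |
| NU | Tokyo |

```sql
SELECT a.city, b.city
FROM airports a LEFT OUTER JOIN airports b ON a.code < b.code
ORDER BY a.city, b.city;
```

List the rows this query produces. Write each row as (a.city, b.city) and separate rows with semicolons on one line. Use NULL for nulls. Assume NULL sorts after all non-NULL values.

LEFT JOIN keeps every row from `airports a`; unmatched rows get NULL for `airports b`'s columns.
Matching on a.code < b.code. A NULL in a compared column never satisfies the condition.
- a[0] code=NU → 1 match(es) in b → 1 row(s).
- a[1] code=OC → no match; kept with NULLs on the b side.
- a[2] code=KW → 3 match(es) in b → 3 row(s).
- a[3] code=NULL → no match; kept with NULLs on the b side.
- a[4] code=CR → 4 match(es) in b → 4 row(s).
- a[5] code=NU → 1 match(es) in b → 1 row(s).

(Boston, Kent); (Boston, Naples); (Boston, Seattle); (Boston, Tokyo); (Geneva, NULL); (Kent, NULL); (Naples, Kent); (Naples, Seattle); (Naples, Tokyo); (Seattle, Kent); (Tokyo, Kent)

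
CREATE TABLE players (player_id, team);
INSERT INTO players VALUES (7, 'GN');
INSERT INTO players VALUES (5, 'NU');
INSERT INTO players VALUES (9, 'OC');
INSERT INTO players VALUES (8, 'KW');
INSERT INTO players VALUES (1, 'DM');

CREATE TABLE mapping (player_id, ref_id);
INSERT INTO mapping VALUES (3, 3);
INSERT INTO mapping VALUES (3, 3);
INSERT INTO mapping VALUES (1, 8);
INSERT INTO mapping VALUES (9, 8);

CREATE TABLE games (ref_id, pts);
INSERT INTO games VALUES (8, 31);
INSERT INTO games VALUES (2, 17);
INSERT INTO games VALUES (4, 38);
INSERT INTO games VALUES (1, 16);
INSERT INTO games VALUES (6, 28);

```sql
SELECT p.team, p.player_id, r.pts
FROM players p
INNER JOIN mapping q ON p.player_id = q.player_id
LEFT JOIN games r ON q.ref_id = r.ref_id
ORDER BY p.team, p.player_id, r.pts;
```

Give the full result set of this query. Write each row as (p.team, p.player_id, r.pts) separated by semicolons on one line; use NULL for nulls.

(DM, 1, 31); (OC, 9, 31)

Evaluate left to right. First `players p INNER JOIN mapping q` on player_id: 2 row(s).
Then LEFT JOIN `games r` on ref_id: each of those 2 rows is kept; rows whose q.ref_id has no match in r get NULL for r's columns.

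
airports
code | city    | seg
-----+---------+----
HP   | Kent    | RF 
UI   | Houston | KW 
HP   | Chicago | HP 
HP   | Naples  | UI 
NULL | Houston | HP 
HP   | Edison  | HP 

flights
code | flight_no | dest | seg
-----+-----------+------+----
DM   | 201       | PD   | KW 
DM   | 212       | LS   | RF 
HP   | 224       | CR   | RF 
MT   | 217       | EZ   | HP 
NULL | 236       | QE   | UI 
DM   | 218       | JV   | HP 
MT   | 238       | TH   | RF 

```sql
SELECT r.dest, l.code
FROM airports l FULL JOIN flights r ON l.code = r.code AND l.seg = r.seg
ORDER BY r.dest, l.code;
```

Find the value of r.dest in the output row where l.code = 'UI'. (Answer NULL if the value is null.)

NULL

FULL OUTER JOIN keeps every row from both sides; unmatched rows get NULL for the other side's columns.
Matching on l.code = r.code AND l.seg = r.seg. A NULL in a compared column never satisfies the condition.
- code=HP, seg=RF: 1 matching r row(s), so 1 row(s) emitted.
- code=UI, seg=KW: no r row matches, row kept with r columns NULL.
- code=HP, seg=HP: no r row matches, row kept with r columns NULL.
- code=HP, seg=UI: no r row matches, row kept with r columns NULL.
- code=NULL, seg=HP: no r row matches, row kept with r columns NULL.
- code=HP, seg=HP: no r row matches, row kept with r columns NULL.
- 6 row(s) from r found no l partner → padded with NULL.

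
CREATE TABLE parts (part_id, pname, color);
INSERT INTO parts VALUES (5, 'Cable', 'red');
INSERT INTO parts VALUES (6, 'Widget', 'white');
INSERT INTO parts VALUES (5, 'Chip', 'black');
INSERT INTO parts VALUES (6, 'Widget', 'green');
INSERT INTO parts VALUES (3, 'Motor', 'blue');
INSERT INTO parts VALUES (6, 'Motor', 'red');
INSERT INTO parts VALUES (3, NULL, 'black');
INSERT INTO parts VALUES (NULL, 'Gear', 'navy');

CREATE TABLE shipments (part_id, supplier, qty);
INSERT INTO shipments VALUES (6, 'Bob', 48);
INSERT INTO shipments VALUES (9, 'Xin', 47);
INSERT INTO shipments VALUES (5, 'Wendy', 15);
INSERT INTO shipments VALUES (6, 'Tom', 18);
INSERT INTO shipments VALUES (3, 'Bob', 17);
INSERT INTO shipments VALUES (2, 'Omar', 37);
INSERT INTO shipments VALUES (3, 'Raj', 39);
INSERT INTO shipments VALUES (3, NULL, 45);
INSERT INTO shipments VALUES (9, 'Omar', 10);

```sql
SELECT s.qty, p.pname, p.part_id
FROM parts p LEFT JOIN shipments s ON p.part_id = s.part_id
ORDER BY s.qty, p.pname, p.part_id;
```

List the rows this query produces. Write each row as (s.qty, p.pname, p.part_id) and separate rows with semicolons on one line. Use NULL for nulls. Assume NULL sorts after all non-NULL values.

LEFT JOIN keeps every row from `parts`; unmatched rows get NULL for `shipments`'s columns.
Matching on p.part_id = s.part_id. A NULL in a compared column never satisfies the condition.
Matched pairs: 14; unmatched p rows kept: 1.

(15, Cable, 5); (15, Chip, 5); (17, Motor, 3); (17, NULL, 3); (18, Motor, 6); (18, Widget, 6); (18, Widget, 6); (39, Motor, 3); (39, NULL, 3); (45, Motor, 3); (45, NULL, 3); (48, Motor, 6); (48, Widget, 6); (48, Widget, 6); (NULL, Gear, NULL)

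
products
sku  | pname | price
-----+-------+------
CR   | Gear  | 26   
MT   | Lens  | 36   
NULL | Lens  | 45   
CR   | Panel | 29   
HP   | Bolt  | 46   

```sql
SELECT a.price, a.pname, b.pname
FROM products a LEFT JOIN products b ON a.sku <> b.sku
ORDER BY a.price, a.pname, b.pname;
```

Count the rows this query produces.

11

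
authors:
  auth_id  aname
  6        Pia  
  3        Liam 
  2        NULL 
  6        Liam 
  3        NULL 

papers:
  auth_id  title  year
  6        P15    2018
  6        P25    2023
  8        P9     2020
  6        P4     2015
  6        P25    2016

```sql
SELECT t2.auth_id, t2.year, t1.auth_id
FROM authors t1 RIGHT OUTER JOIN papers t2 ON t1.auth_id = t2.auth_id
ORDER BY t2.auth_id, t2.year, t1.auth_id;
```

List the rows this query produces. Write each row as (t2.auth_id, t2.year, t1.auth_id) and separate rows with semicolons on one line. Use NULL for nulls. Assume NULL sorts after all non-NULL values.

RIGHT JOIN keeps every row from `papers`; unmatched rows get NULL for `authors`'s columns.
Matching on t1.auth_id = t2.auth_id.
Matched pairs: 8; unmatched t2 rows kept: 1.

(6, 2015, 6); (6, 2015, 6); (6, 2016, 6); (6, 2016, 6); (6, 2018, 6); (6, 2018, 6); (6, 2023, 6); (6, 2023, 6); (8, 2020, NULL)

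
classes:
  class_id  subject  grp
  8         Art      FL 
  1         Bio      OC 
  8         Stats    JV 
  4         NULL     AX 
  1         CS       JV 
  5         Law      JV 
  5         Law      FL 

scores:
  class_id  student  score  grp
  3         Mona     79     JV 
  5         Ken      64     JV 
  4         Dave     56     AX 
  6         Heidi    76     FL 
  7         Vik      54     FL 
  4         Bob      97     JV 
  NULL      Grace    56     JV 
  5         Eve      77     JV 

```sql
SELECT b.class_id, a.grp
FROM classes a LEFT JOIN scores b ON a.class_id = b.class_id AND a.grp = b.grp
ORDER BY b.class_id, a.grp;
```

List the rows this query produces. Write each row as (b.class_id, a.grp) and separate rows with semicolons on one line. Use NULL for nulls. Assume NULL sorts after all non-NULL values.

(4, AX); (5, JV); (5, JV); (NULL, FL); (NULL, FL); (NULL, JV); (NULL, JV); (NULL, OC)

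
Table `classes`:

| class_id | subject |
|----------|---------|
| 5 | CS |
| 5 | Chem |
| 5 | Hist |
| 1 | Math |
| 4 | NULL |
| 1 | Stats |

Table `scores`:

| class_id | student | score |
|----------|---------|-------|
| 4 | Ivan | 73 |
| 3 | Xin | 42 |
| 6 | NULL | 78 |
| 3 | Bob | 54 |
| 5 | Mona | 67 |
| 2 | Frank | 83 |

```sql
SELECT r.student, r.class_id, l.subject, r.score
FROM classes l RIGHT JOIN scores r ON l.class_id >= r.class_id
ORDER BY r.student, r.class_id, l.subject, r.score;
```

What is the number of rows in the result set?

20

RIGHT JOIN keeps every row from `scores`; unmatched rows get NULL for `classes`'s columns.
Matching on l.class_id >= r.class_id.
Matched pairs: 19; unmatched r rows kept: 1.
Total: 19 matched + 1 padded = 20 rows.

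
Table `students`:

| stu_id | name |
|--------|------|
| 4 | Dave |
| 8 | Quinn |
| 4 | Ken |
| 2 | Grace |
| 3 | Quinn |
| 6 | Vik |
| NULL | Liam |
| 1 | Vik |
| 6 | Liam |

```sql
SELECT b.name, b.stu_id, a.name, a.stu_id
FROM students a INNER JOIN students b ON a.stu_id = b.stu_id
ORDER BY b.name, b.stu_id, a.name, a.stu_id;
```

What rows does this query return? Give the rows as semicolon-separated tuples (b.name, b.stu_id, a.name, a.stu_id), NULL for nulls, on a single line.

INNER JOIN keeps only pairs where the ON condition holds.
Matching on a.stu_id = b.stu_id. A NULL in a compared column never satisfies the condition.
- a (stu_id=4) pairs with 2 row(s) of b.
- a (stu_id=8) pairs with 1 row(s) of b.
- a (stu_id=4) pairs with 2 row(s) of b.
- a (stu_id=2) pairs with 1 row(s) of b.
- a (stu_id=3) pairs with 1 row(s) of b.
- a (stu_id=6) pairs with 2 row(s) of b.
- a (stu_id=NULL) has no partner → excluded.
- a (stu_id=1) pairs with 1 row(s) of b.
- a (stu_id=6) pairs with 2 row(s) of b.

(Dave, 4, Dave, 4); (Dave, 4, Ken, 4); (Grace, 2, Grace, 2); (Ken, 4, Dave, 4); (Ken, 4, Ken, 4); (Liam, 6, Liam, 6); (Liam, 6, Vik, 6); (Quinn, 3, Quinn, 3); (Quinn, 8, Quinn, 8); (Vik, 1, Vik, 1); (Vik, 6, Liam, 6); (Vik, 6, Vik, 6)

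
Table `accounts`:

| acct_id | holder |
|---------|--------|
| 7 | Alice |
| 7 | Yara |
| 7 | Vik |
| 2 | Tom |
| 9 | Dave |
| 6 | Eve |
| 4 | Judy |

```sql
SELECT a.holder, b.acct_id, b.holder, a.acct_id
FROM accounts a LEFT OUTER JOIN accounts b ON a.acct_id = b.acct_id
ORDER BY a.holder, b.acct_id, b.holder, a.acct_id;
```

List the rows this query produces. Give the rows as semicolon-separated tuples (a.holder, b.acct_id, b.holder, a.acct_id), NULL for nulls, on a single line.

(Alice, 7, Alice, 7); (Alice, 7, Vik, 7); (Alice, 7, Yara, 7); (Dave, 9, Dave, 9); (Eve, 6, Eve, 6); (Judy, 4, Judy, 4); (Tom, 2, Tom, 2); (Vik, 7, Alice, 7); (Vik, 7, Vik, 7); (Vik, 7, Yara, 7); (Yara, 7, Alice, 7); (Yara, 7, Vik, 7); (Yara, 7, Yara, 7)

LEFT JOIN keeps every row from `accounts a`; unmatched rows get NULL for `accounts b`'s columns.
Matching on a.acct_id = b.acct_id.
- acct_id=7: 3 matching b row(s), so 3 row(s) emitted.
- acct_id=7: 3 matching b row(s), so 3 row(s) emitted.
- acct_id=7: 3 matching b row(s), so 3 row(s) emitted.
- acct_id=2: 1 matching b row(s), so 1 row(s) emitted.
- acct_id=9: 1 matching b row(s), so 1 row(s) emitted.
- acct_id=6: 1 matching b row(s), so 1 row(s) emitted.
- acct_id=4: 1 matching b row(s), so 1 row(s) emitted.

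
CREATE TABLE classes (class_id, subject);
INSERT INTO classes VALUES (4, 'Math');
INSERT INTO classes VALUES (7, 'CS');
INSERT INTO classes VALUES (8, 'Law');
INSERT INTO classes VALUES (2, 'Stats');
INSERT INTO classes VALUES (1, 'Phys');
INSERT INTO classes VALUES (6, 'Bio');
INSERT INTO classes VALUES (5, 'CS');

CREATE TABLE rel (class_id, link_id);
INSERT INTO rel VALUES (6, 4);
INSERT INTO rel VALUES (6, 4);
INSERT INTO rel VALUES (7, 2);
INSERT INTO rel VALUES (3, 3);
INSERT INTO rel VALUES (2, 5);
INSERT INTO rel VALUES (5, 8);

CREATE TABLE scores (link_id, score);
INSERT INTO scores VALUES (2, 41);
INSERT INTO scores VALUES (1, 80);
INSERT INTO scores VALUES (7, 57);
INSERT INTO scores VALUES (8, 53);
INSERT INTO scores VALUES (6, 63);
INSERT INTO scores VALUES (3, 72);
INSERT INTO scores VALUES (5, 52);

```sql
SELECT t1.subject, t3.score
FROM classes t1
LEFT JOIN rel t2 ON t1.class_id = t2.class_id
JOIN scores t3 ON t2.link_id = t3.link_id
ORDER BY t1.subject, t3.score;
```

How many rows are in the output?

3

Evaluate left to right. First `classes t1 LEFT JOIN rel t2` on class_id: 8 row(s).
Then INNER JOIN `scores t3` on link_id: keep only rows whose t2.link_id appears in t3.
Result: 3 row(s).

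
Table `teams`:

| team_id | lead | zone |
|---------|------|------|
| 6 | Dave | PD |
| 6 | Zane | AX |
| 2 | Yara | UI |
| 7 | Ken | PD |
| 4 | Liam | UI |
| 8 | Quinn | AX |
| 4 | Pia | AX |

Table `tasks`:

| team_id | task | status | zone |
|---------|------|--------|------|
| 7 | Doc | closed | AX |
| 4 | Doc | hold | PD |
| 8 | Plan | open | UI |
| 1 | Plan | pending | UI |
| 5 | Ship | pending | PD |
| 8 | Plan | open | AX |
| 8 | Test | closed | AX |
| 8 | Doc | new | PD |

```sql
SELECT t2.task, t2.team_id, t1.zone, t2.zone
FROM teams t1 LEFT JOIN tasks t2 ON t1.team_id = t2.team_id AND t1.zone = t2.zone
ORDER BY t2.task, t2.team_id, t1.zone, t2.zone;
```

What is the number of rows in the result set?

LEFT JOIN keeps every row from `teams`; unmatched rows get NULL for `tasks`'s columns.
Matching on t1.team_id = t2.team_id AND t1.zone = t2.zone.
Matched pairs: 2; unmatched t1 rows kept: 6.
Total: 2 matched + 6 padded = 8 rows.

8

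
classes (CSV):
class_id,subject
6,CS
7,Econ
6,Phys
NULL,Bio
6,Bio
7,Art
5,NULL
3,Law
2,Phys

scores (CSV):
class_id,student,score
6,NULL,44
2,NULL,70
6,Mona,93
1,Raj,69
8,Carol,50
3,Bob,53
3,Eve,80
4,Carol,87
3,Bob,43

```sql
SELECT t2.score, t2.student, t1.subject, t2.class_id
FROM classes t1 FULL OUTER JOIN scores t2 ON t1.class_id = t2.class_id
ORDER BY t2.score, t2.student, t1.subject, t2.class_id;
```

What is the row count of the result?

17

FULL OUTER JOIN keeps every row from both sides; unmatched rows get NULL for the other side's columns.
Matching on t1.class_id = t2.class_id. A NULL in a compared column never satisfies the condition.
Matched pairs: 10; unmatched t1 rows kept: 4; unmatched t2 rows kept: 3.
Total: 10 matched + 7 padded = 17 rows.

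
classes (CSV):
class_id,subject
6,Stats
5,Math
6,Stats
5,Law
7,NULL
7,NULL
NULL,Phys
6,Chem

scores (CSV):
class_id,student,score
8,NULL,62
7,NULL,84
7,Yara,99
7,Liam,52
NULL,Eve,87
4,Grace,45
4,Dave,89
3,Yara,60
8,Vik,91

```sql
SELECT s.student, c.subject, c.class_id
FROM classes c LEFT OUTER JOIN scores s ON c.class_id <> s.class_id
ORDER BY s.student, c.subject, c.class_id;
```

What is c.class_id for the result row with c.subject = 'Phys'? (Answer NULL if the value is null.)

LEFT JOIN keeps every row from `classes`; unmatched rows get NULL for `scores`'s columns.
Matching on c.class_id <> s.class_id. A NULL in a compared column never satisfies the condition.
- c (class_id=6) pairs with 8 row(s) of s.
- c (class_id=5) pairs with 8 row(s) of s.
- c (class_id=6) pairs with 8 row(s) of s.
- c (class_id=5) pairs with 8 row(s) of s.
- c (class_id=7) pairs with 5 row(s) of s.
- c (class_id=7) pairs with 5 row(s) of s.
- c (class_id=NULL) has no partner → padded with NULL.
- c (class_id=6) pairs with 8 row(s) of s.

NULL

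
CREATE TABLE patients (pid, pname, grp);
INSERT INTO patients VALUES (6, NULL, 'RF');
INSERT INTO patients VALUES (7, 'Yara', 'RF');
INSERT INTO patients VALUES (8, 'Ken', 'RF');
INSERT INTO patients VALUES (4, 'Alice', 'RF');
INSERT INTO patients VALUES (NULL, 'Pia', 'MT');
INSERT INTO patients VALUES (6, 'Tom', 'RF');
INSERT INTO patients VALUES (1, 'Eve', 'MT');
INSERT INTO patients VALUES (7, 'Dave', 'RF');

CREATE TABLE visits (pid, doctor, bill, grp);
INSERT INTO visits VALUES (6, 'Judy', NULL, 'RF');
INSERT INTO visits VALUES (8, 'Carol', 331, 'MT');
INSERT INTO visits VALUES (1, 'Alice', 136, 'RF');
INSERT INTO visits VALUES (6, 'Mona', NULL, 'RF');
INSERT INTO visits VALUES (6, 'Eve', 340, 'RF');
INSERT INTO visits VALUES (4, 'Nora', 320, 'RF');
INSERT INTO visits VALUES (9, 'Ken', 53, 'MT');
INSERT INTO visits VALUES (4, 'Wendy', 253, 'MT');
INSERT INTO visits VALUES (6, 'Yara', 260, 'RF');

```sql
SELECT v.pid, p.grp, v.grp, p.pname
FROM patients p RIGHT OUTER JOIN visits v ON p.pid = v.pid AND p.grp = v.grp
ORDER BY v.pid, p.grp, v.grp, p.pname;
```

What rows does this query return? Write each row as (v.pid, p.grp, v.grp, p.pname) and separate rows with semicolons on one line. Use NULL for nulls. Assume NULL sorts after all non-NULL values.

(1, NULL, RF, NULL); (4, RF, RF, Alice); (4, NULL, MT, NULL); (6, RF, RF, Tom); (6, RF, RF, Tom); (6, RF, RF, Tom); (6, RF, RF, Tom); (6, RF, RF, NULL); (6, RF, RF, NULL); (6, RF, RF, NULL); (6, RF, RF, NULL); (8, NULL, MT, NULL); (9, NULL, MT, NULL)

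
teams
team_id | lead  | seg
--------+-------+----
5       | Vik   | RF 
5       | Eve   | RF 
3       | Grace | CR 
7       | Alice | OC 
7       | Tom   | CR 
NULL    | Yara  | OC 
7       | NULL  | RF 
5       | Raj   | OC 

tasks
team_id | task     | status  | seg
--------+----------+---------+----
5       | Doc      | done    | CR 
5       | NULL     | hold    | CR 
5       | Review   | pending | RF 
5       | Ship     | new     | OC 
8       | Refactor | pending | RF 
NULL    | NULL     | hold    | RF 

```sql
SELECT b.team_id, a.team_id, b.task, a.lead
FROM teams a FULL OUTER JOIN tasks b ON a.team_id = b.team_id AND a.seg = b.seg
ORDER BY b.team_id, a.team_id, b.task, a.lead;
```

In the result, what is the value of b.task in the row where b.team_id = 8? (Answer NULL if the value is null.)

FULL OUTER JOIN keeps every row from both sides; unmatched rows get NULL for the other side's columns.
Matching on a.team_id = b.team_id AND a.seg = b.seg. A NULL in a compared column never satisfies the condition.
- a row (team_id=5, seg=RF): matches 1 b row(s) → 1 output row(s).
- a row (team_id=5, seg=RF): matches 1 b row(s) → 1 output row(s).
- a row (team_id=3, seg=CR): no match → kept, b columns NULL.
- a row (team_id=7, seg=OC): no match → kept, b columns NULL.
- a row (team_id=7, seg=CR): no match → kept, b columns NULL.
- a row (team_id=NULL, seg=OC): no match → kept, b columns NULL.
- a row (team_id=7, seg=RF): no match → kept, b columns NULL.
- a row (team_id=5, seg=OC): matches 1 b row(s) → 1 output row(s).
- 4 row(s) from b found no a partner → padded with NULL.

Refactor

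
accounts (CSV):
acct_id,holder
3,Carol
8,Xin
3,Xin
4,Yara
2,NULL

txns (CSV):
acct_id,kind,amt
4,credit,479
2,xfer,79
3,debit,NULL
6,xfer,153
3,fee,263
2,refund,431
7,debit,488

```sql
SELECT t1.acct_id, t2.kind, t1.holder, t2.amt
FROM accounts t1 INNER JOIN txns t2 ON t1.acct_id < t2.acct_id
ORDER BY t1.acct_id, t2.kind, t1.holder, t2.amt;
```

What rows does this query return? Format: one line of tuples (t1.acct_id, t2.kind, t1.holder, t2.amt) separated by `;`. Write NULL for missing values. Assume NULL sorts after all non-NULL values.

INNER JOIN keeps only pairs where the ON condition holds.
Matching on t1.acct_id < t2.acct_id.
- t1 row (acct_id=3): matches 3 t2 row(s) → 3 output row(s).
- t1 row (acct_id=8): no match → dropped.
- t1 row (acct_id=3): matches 3 t2 row(s) → 3 output row(s).
- t1 row (acct_id=4): matches 2 t2 row(s) → 2 output row(s).
- t1 row (acct_id=2): matches 5 t2 row(s) → 5 output row(s).

(2, credit, NULL, 479); (2, debit, NULL, 488); (2, debit, NULL, NULL); (2, fee, NULL, 263); (2, xfer, NULL, 153); (3, credit, Carol, 479); (3, credit, Xin, 479); (3, debit, Carol, 488); (3, debit, Xin, 488); (3, xfer, Carol, 153); (3, xfer, Xin, 153); (4, debit, Yara, 488); (4, xfer, Yara, 153)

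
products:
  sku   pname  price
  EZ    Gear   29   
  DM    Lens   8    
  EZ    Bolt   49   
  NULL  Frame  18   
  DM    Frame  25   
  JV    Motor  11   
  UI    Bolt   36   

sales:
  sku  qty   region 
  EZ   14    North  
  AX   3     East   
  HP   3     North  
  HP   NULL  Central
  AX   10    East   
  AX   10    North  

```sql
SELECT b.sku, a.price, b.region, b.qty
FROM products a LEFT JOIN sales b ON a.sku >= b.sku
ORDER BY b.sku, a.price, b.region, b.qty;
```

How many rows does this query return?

27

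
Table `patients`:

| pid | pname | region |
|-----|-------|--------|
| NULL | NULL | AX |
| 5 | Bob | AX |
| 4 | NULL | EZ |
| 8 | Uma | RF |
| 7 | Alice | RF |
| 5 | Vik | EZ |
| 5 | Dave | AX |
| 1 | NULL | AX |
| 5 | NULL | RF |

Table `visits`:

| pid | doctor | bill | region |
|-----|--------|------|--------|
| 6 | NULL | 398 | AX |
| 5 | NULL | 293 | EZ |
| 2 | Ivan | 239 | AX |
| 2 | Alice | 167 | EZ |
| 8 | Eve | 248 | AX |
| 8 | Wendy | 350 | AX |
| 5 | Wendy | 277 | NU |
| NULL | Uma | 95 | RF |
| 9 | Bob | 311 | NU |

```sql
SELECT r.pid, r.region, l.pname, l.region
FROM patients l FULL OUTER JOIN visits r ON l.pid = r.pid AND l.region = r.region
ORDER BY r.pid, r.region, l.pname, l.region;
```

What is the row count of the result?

FULL OUTER JOIN keeps every row from both sides; unmatched rows get NULL for the other side's columns.
Matching on l.pid = r.pid AND l.region = r.region. A NULL in a compared column never satisfies the condition.
- l[0] pid=NULL, region=AX → no match; kept with NULLs on the r side.
- l[1] pid=5, region=AX → no match; kept with NULLs on the r side.
- l[2] pid=4, region=EZ → no match; kept with NULLs on the r side.
- l[3] pid=8, region=RF → no match; kept with NULLs on the r side.
- l[4] pid=7, region=RF → no match; kept with NULLs on the r side.
- l[5] pid=5, region=EZ → 1 match(es) in r → 1 row(s).
- l[6] pid=5, region=AX → no match; kept with NULLs on the r side.
- l[7] pid=1, region=AX → no match; kept with NULLs on the r side.
- l[8] pid=5, region=RF → no match; kept with NULLs on the r side.
- 8 r row(s) had no l match → kept, l columns NULL.
Total: 1 matched + 16 padded = 17 rows.

17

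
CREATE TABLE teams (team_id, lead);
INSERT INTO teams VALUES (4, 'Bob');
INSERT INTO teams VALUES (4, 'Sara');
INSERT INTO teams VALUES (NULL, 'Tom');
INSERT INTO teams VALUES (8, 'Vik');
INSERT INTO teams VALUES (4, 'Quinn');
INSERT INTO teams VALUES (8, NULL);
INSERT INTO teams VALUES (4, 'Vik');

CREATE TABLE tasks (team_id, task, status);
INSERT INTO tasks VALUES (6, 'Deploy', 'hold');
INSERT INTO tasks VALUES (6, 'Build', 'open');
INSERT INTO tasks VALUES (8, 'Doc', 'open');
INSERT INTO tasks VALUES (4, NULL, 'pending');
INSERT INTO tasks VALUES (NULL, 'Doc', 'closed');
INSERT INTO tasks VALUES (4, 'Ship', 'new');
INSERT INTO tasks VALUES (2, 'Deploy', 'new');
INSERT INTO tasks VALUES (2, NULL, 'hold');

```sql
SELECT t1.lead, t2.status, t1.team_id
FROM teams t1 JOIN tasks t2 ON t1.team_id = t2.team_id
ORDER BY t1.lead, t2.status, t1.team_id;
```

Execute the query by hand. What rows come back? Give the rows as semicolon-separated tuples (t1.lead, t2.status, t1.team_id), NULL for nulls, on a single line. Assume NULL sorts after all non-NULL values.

INNER JOIN keeps only pairs where the ON condition holds.
Matching on t1.team_id = t2.team_id. A NULL in a compared column never satisfies the condition.
Matched pairs: 10.

(Bob, new, 4); (Bob, pending, 4); (Quinn, new, 4); (Quinn, pending, 4); (Sara, new, 4); (Sara, pending, 4); (Vik, new, 4); (Vik, open, 8); (Vik, pending, 4); (NULL, open, 8)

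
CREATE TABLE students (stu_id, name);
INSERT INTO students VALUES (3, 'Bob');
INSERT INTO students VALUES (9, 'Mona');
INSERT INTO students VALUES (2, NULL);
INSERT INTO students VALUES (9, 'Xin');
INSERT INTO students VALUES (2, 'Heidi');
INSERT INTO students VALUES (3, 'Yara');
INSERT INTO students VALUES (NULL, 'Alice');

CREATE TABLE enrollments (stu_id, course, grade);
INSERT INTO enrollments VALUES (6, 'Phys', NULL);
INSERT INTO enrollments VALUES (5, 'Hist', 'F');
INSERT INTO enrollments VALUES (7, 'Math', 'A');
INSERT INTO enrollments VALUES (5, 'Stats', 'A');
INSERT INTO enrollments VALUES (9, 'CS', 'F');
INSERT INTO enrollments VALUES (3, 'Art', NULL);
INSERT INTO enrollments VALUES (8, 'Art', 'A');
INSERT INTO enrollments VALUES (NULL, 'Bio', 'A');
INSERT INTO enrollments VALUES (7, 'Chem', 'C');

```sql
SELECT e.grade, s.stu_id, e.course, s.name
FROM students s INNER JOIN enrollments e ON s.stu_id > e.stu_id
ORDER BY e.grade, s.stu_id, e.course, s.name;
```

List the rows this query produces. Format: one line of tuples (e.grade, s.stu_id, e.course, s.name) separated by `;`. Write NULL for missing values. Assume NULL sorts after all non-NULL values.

(A, 9, Art, Mona); (A, 9, Art, Xin); (A, 9, Math, Mona); (A, 9, Math, Xin); (A, 9, Stats, Mona); (A, 9, Stats, Xin); (C, 9, Chem, Mona); (C, 9, Chem, Xin); (F, 9, Hist, Mona); (F, 9, Hist, Xin); (NULL, 9, Art, Mona); (NULL, 9, Art, Xin); (NULL, 9, Phys, Mona); (NULL, 9, Phys, Xin)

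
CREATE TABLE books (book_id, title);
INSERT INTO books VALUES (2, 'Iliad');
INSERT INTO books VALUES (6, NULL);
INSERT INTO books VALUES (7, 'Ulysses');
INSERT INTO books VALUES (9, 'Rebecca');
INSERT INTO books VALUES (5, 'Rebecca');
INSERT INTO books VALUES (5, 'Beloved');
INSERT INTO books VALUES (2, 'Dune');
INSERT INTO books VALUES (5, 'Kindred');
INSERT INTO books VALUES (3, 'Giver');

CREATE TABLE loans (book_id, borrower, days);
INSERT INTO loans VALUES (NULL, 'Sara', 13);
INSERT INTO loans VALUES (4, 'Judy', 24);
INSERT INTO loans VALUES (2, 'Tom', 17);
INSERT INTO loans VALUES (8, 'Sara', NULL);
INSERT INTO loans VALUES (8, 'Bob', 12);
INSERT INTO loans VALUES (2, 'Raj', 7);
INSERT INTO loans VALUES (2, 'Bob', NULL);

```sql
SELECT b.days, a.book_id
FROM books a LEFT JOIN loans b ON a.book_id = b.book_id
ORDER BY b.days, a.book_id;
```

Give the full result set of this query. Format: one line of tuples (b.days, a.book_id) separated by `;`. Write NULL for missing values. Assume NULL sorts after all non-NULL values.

LEFT JOIN keeps every row from `books`; unmatched rows get NULL for `loans`'s columns.
Matching on a.book_id = b.book_id. A NULL in a compared column never satisfies the condition.
Matched pairs: 6; unmatched a rows kept: 7.

(7, 2); (7, 2); (17, 2); (17, 2); (NULL, 2); (NULL, 2); (NULL, 3); (NULL, 5); (NULL, 5); (NULL, 5); (NULL, 6); (NULL, 7); (NULL, 9)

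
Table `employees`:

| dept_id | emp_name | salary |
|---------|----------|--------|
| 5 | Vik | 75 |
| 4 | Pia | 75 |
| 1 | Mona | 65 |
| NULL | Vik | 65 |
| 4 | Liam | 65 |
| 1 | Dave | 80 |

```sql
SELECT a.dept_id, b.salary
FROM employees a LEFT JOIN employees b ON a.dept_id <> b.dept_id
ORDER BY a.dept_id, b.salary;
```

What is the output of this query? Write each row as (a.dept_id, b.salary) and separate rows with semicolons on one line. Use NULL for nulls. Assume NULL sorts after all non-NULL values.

(1, 65); (1, 65); (1, 75); (1, 75); (1, 75); (1, 75); (4, 65); (4, 65); (4, 75); (4, 75); (4, 80); (4, 80); (5, 65); (5, 65); (5, 75); (5, 80); (NULL, NULL)

LEFT JOIN keeps every row from `employees a`; unmatched rows get NULL for `employees b`'s columns.
Matching on a.dept_id <> b.dept_id. A NULL in a compared column never satisfies the condition.
- a (dept_id=5) pairs with 4 row(s) of b.
- a (dept_id=4) pairs with 3 row(s) of b.
- a (dept_id=1) pairs with 3 row(s) of b.
- a (dept_id=NULL) has no partner → padded with NULL.
- a (dept_id=4) pairs with 3 row(s) of b.
- a (dept_id=1) pairs with 3 row(s) of b.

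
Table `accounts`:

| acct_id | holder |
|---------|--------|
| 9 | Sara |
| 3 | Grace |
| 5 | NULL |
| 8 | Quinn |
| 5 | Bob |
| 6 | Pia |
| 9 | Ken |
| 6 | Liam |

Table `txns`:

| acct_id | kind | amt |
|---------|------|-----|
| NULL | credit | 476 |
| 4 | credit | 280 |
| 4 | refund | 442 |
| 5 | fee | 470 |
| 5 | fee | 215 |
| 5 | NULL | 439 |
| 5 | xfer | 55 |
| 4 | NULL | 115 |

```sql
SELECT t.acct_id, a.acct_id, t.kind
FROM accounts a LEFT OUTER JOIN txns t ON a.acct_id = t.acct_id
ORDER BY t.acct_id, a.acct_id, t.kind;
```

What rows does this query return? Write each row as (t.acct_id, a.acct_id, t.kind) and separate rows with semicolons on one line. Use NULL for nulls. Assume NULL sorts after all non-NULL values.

(5, 5, fee); (5, 5, fee); (5, 5, fee); (5, 5, fee); (5, 5, xfer); (5, 5, xfer); (5, 5, NULL); (5, 5, NULL); (NULL, 3, NULL); (NULL, 6, NULL); (NULL, 6, NULL); (NULL, 8, NULL); (NULL, 9, NULL); (NULL, 9, NULL)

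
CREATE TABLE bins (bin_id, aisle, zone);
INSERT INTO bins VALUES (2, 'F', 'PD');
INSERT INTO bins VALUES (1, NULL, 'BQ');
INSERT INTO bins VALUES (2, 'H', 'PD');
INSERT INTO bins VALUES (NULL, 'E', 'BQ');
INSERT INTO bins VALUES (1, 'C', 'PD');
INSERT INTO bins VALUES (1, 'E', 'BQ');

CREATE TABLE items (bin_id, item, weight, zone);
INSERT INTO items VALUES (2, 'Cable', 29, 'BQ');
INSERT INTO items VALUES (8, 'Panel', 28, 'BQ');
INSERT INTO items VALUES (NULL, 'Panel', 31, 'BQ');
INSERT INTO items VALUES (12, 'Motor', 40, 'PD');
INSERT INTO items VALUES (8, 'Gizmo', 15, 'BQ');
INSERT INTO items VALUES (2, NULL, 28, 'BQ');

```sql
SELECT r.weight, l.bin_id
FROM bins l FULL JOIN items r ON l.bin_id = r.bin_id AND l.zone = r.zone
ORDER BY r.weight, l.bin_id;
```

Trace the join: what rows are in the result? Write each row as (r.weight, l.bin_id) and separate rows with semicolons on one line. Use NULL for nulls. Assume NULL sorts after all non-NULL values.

(15, NULL); (28, NULL); (28, NULL); (29, NULL); (31, NULL); (40, NULL); (NULL, 1); (NULL, 1); (NULL, 1); (NULL, 2); (NULL, 2); (NULL, NULL)

FULL OUTER JOIN keeps every row from both sides; unmatched rows get NULL for the other side's columns.
Matching on l.bin_id = r.bin_id AND l.zone = r.zone. A NULL in a compared column never satisfies the condition.
- bin_id=2, zone=PD: no r row matches, row kept with r columns NULL.
- bin_id=1, zone=BQ: no r row matches, row kept with r columns NULL.
- bin_id=2, zone=PD: no r row matches, row kept with r columns NULL.
- bin_id=NULL, zone=BQ: no r row matches, row kept with r columns NULL.
- bin_id=1, zone=PD: no r row matches, row kept with r columns NULL.
- bin_id=1, zone=BQ: no r row matches, row kept with r columns NULL.
- 6 r row(s) had no l match → kept, l columns NULL.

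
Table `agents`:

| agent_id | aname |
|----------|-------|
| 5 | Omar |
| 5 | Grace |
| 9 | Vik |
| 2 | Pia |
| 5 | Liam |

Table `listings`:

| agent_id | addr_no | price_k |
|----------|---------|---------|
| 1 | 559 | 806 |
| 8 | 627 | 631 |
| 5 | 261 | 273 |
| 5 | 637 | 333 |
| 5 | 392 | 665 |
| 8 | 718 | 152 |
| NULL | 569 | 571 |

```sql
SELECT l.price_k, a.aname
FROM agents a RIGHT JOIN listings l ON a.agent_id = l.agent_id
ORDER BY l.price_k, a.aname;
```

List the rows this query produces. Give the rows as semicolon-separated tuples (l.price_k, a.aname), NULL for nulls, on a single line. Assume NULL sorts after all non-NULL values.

RIGHT JOIN keeps every row from `listings`; unmatched rows get NULL for `agents`'s columns.
Matching on a.agent_id = l.agent_id. A NULL in a compared column never satisfies the condition.
- a[0] agent_id=5 → 3 match(es) in l → 3 row(s).
- a[1] agent_id=5 → 3 match(es) in l → 3 row(s).
- a[2] agent_id=9 → no match.
- a[3] agent_id=2 → no match.
- a[4] agent_id=5 → 3 match(es) in l → 3 row(s).
- 4 l row(s) had no a match → kept, a columns NULL.

(152, NULL); (273, Grace); (273, Liam); (273, Omar); (333, Grace); (333, Liam); (333, Omar); (571, NULL); (631, NULL); (665, Grace); (665, Liam); (665, Omar); (806, NULL)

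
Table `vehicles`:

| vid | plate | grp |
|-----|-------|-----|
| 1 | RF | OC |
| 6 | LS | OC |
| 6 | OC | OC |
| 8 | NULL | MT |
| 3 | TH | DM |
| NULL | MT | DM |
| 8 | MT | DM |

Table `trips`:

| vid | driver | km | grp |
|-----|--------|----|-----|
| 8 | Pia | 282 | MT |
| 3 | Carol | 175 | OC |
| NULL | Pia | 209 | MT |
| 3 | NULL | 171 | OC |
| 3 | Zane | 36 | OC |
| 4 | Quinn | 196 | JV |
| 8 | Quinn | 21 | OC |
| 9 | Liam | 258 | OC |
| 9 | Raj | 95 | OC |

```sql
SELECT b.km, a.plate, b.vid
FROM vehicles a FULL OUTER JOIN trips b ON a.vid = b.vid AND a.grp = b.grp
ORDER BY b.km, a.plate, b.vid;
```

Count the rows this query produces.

FULL OUTER JOIN keeps every row from both sides; unmatched rows get NULL for the other side's columns.
Matching on a.vid = b.vid AND a.grp = b.grp. A NULL in a compared column never satisfies the condition.
Matched pairs: 1; unmatched a rows kept: 6; unmatched b rows kept: 8.
Total: 1 matched + 14 padded = 15 rows.

15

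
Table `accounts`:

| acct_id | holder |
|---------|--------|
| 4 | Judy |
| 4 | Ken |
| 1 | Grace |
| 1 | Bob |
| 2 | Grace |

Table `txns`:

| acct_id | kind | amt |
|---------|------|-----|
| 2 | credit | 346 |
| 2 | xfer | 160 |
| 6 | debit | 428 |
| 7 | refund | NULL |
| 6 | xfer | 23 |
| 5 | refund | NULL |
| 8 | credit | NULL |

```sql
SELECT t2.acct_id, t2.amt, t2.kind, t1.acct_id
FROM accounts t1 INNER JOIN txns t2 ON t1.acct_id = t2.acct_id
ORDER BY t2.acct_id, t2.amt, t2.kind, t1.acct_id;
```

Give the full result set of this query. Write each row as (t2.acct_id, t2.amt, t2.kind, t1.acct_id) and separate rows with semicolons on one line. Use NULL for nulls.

INNER JOIN keeps only pairs where the ON condition holds.
Matching on t1.acct_id = t2.acct_id.
- t1 row (acct_id=4): no match → dropped.
- t1 row (acct_id=4): no match → dropped.
- t1 row (acct_id=1): no match → dropped.
- t1 row (acct_id=1): no match → dropped.
- t1 row (acct_id=2): matches 2 t2 row(s) → 2 output row(s).
After projecting and ordering:
t2.acct_id | t2.amt | t2.kind | t1.acct_id
2 | 160 | xfer | 2
2 | 346 | credit | 2

(2, 160, xfer, 2); (2, 346, credit, 2)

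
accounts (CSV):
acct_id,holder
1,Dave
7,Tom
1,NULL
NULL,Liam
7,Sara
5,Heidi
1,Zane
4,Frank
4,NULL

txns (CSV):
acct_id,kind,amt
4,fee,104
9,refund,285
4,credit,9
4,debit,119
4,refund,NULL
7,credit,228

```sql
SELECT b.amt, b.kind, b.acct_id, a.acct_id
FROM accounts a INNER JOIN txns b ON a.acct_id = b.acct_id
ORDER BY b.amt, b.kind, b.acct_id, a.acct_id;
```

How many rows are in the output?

INNER JOIN keeps only pairs where the ON condition holds.
Matching on a.acct_id = b.acct_id. A NULL in a compared column never satisfies the condition.
- a (acct_id=1) has no partner → excluded.
- a (acct_id=7) pairs with 1 row(s) of b.
- a (acct_id=1) has no partner → excluded.
- a (acct_id=NULL) has no partner → excluded.
- a (acct_id=7) pairs with 1 row(s) of b.
- a (acct_id=5) has no partner → excluded.
- a (acct_id=1) has no partner → excluded.
- a (acct_id=4) pairs with 4 row(s) of b.
- a (acct_id=4) pairs with 4 row(s) of b.
Total: 10 rows.

10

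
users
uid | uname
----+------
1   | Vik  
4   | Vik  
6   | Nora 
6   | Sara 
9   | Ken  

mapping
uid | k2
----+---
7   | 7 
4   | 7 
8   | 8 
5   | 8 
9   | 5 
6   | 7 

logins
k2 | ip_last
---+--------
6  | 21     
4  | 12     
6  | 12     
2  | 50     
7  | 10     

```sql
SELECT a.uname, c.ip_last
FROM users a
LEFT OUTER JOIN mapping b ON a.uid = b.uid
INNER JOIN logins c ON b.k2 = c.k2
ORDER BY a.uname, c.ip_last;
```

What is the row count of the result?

3

Joins associate left-to-right: users LEFT JOIN mapping on uid gives 5 intermediate row(s).
Then INNER JOIN `logins c` on k2: keep only rows whose b.k2 appears in c.
Result: 3 row(s).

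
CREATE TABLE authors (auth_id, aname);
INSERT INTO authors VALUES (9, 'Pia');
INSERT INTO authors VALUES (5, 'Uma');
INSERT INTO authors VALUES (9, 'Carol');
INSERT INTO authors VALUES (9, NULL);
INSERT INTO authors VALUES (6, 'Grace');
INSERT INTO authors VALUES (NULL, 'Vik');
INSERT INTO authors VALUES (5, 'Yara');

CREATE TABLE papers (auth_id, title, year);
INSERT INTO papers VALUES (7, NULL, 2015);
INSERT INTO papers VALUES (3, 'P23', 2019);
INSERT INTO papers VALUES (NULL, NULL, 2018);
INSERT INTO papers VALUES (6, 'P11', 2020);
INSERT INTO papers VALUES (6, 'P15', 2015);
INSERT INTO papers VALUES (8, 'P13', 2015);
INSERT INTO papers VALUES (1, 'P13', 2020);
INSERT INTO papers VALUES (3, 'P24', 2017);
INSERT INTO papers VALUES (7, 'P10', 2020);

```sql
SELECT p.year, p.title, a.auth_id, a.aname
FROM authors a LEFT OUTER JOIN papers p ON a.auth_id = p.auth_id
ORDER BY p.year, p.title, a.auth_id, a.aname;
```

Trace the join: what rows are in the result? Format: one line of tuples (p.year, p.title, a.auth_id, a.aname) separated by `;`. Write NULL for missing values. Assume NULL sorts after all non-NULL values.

LEFT JOIN keeps every row from `authors`; unmatched rows get NULL for `papers`'s columns.
Matching on a.auth_id = p.auth_id. A NULL in a compared column never satisfies the condition.
- a (auth_id=9) has no partner → padded with NULL.
- a (auth_id=5) has no partner → padded with NULL.
- a (auth_id=9) has no partner → padded with NULL.
- a (auth_id=9) has no partner → padded with NULL.
- a (auth_id=6) pairs with 2 row(s) of p.
- a (auth_id=NULL) has no partner → padded with NULL.
- a (auth_id=5) has no partner → padded with NULL.
After projecting and ordering:
p.year | p.title | a.auth_id | a.aname
2015 | P15 | 6 | Grace
2020 | P11 | 6 | Grace
NULL | NULL | 5 | Uma
NULL | NULL | 5 | Yara
NULL | NULL | 9 | Carol
NULL | NULL | 9 | Pia
NULL | NULL | 9 | NULL
NULL | NULL | NULL | Vik

(2015, P15, 6, Grace); (2020, P11, 6, Grace); (NULL, NULL, 5, Uma); (NULL, NULL, 5, Yara); (NULL, NULL, 9, Carol); (NULL, NULL, 9, Pia); (NULL, NULL, 9, NULL); (NULL, NULL, NULL, Vik)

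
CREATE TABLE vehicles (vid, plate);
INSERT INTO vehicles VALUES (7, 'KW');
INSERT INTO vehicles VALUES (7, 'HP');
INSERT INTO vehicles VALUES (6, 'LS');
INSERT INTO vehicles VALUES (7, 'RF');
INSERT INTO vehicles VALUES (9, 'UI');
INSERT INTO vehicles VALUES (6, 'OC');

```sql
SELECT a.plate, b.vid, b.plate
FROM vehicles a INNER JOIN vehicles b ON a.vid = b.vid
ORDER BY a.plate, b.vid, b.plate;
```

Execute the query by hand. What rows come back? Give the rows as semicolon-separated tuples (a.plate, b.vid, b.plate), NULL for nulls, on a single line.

(HP, 7, HP); (HP, 7, KW); (HP, 7, RF); (KW, 7, HP); (KW, 7, KW); (KW, 7, RF); (LS, 6, LS); (LS, 6, OC); (OC, 6, LS); (OC, 6, OC); (RF, 7, HP); (RF, 7, KW); (RF, 7, RF); (UI, 9, UI)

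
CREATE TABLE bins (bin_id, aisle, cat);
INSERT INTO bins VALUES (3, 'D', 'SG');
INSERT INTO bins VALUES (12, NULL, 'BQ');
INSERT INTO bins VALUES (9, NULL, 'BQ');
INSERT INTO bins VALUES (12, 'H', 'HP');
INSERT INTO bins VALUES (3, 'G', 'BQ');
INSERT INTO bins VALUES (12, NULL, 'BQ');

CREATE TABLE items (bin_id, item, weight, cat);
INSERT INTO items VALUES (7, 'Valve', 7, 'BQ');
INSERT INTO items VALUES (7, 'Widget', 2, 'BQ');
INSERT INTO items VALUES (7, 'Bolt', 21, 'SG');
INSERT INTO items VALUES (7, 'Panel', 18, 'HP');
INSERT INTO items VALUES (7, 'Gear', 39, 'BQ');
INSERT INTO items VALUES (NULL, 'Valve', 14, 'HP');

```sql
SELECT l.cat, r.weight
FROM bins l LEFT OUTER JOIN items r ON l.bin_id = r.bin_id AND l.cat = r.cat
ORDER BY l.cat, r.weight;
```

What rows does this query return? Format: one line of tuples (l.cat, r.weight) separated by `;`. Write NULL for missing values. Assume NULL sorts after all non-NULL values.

LEFT JOIN keeps every row from `bins`; unmatched rows get NULL for `items`'s columns.
Matching on l.bin_id = r.bin_id AND l.cat = r.cat. A NULL in a compared column never satisfies the condition.
- l row (bin_id=3, cat=SG): no match → kept, r columns NULL.
- l row (bin_id=12, cat=BQ): no match → kept, r columns NULL.
- l row (bin_id=9, cat=BQ): no match → kept, r columns NULL.
- l row (bin_id=12, cat=HP): no match → kept, r columns NULL.
- l row (bin_id=3, cat=BQ): no match → kept, r columns NULL.
- l row (bin_id=12, cat=BQ): no match → kept, r columns NULL.
After projecting and ordering:
l.cat | r.weight
BQ | NULL
BQ | NULL
BQ | NULL
BQ | NULL
HP | NULL
SG | NULL

(BQ, NULL); (BQ, NULL); (BQ, NULL); (BQ, NULL); (HP, NULL); (SG, NULL)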